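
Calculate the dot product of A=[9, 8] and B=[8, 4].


Dot product = sum of element-wise products
A[0]*B[0] = 9*8 = 72
A[1]*B[1] = 8*4 = 32
Sum = 72 + 32 = 104

104


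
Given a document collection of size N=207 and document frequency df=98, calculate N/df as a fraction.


IDF ratio = N / df
= 207 / 98
= 207/98

207/98


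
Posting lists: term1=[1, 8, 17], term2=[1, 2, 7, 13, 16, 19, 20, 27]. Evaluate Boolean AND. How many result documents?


Boolean AND: find intersection of posting lists
term1 docs: [1, 8, 17]
term2 docs: [1, 2, 7, 13, 16, 19, 20, 27]
Intersection: [1]
|intersection| = 1

1


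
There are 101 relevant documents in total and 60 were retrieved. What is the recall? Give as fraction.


Recall = retrieved_relevant / total_relevant
= 60 / 101
= 60 / (60 + 41)
= 60/101

60/101


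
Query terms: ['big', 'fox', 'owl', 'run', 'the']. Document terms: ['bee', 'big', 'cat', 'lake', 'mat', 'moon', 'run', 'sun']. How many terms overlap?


Query terms: ['big', 'fox', 'owl', 'run', 'the']
Document terms: ['bee', 'big', 'cat', 'lake', 'mat', 'moon', 'run', 'sun']
Common terms: ['big', 'run']
Overlap count = 2

2


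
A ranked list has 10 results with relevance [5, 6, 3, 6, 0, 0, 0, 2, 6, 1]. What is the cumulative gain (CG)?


Cumulative Gain = sum of relevance scores
Position 1: rel=5, running sum=5
Position 2: rel=6, running sum=11
Position 3: rel=3, running sum=14
Position 4: rel=6, running sum=20
Position 5: rel=0, running sum=20
Position 6: rel=0, running sum=20
Position 7: rel=0, running sum=20
Position 8: rel=2, running sum=22
Position 9: rel=6, running sum=28
Position 10: rel=1, running sum=29
CG = 29

29


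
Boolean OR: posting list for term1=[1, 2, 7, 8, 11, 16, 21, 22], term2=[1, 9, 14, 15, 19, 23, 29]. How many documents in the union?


Boolean OR: find union of posting lists
term1 docs: [1, 2, 7, 8, 11, 16, 21, 22]
term2 docs: [1, 9, 14, 15, 19, 23, 29]
Union: [1, 2, 7, 8, 9, 11, 14, 15, 16, 19, 21, 22, 23, 29]
|union| = 14

14


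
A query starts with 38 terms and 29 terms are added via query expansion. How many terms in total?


Original terms: 38
Expansion terms: 29
Total = 38 + 29 = 67

67


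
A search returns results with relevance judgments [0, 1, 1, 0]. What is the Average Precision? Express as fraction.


Computing P@k for each relevant position:
Position 1: not relevant
Position 2: relevant, P@2 = 1/2 = 1/2
Position 3: relevant, P@3 = 2/3 = 2/3
Position 4: not relevant
Sum of P@k = 1/2 + 2/3 = 7/6
AP = 7/6 / 2 = 7/12

7/12


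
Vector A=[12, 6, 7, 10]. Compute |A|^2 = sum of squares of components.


|A|^2 = sum of squared components
A[0]^2 = 12^2 = 144
A[1]^2 = 6^2 = 36
A[2]^2 = 7^2 = 49
A[3]^2 = 10^2 = 100
Sum = 144 + 36 + 49 + 100 = 329

329


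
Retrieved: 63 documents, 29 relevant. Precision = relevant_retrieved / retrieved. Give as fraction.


Precision = relevant_retrieved / total_retrieved
= 29 / 63
= 29 / (29 + 34)
= 29/63

29/63


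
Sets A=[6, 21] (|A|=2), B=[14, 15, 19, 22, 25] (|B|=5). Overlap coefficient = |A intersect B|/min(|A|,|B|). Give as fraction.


A intersect B = []
|A intersect B| = 0
min(|A|, |B|) = min(2, 5) = 2
Overlap = 0 / 2 = 0

0


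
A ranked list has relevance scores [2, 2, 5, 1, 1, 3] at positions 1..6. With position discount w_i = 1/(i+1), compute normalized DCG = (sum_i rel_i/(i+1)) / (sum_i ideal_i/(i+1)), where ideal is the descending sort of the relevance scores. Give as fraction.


Position discount weights w_i = 1/(i+1) for i=1..6:
Weights = [1/2, 1/3, 1/4, 1/5, 1/6, 1/7]
Actual relevance: [2, 2, 5, 1, 1, 3]
DCG = 2/2 + 2/3 + 5/4 + 1/5 + 1/6 + 3/7 = 1559/420
Ideal relevance (sorted desc): [5, 3, 2, 2, 1, 1]
Ideal DCG = 5/2 + 3/3 + 2/4 + 2/5 + 1/6 + 1/7 = 989/210
nDCG = DCG / ideal_DCG = 1559/420 / 989/210 = 1559/1978

1559/1978


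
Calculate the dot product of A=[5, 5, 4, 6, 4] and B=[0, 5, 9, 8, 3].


Dot product = sum of element-wise products
A[0]*B[0] = 5*0 = 0
A[1]*B[1] = 5*5 = 25
A[2]*B[2] = 4*9 = 36
A[3]*B[3] = 6*8 = 48
A[4]*B[4] = 4*3 = 12
Sum = 0 + 25 + 36 + 48 + 12 = 121

121


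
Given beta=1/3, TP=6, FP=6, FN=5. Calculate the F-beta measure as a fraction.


P = TP/(TP+FP) = 6/12 = 1/2
R = TP/(TP+FN) = 6/11 = 6/11
beta^2 = 1/3^2 = 1/9
(1 + beta^2) = 10/9
Numerator = (1+beta^2)*P*R = 10/33
Denominator = beta^2*P + R = 1/18 + 6/11 = 119/198
F_beta = 60/119

60/119


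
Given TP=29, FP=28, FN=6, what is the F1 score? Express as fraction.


F1 = 2 * P * R / (P + R)
P = TP/(TP+FP) = 29/57 = 29/57
R = TP/(TP+FN) = 29/35 = 29/35
2 * P * R = 2 * 29/57 * 29/35 = 1682/1995
P + R = 29/57 + 29/35 = 2668/1995
F1 = 1682/1995 / 2668/1995 = 29/46

29/46


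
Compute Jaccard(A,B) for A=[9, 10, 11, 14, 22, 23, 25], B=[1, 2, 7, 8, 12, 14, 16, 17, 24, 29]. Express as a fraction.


A intersect B = [14]
|A intersect B| = 1
A union B = [1, 2, 7, 8, 9, 10, 11, 12, 14, 16, 17, 22, 23, 24, 25, 29]
|A union B| = 16
Jaccard = 1/16 = 1/16

1/16


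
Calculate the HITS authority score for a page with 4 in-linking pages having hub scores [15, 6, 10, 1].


Authority = sum of hub scores of in-linkers
In-link 1: hub score = 15
In-link 2: hub score = 6
In-link 3: hub score = 10
In-link 4: hub score = 1
Authority = 15 + 6 + 10 + 1 = 32

32


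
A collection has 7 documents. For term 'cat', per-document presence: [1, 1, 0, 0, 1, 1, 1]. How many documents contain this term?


Checking each document for 'cat':
Doc 1: present
Doc 2: present
Doc 3: absent
Doc 4: absent
Doc 5: present
Doc 6: present
Doc 7: present
df = sum of presences = 1 + 1 + 0 + 0 + 1 + 1 + 1 = 5

5


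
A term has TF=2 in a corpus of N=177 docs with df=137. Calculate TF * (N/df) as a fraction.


TF * (N/df)
= 2 * (177/137)
= 2 * 177/137
= 354/137

354/137


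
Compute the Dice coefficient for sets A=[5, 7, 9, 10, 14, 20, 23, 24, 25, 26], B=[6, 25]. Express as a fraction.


A intersect B = [25]
|A intersect B| = 1
|A| = 10, |B| = 2
Dice = 2*1 / (10+2)
= 2 / 12 = 1/6

1/6


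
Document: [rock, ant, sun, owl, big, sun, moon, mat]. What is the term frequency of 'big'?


Document has 8 words
Scanning for 'big':
Found at positions: [4]
Count = 1

1


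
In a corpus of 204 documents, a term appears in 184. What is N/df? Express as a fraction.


IDF ratio = N / df
= 204 / 184
= 51/46

51/46


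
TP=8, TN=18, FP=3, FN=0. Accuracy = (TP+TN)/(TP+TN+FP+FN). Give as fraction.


Accuracy = (TP + TN) / (TP + TN + FP + FN)
TP + TN = 8 + 18 = 26
Total = 8 + 18 + 3 + 0 = 29
Accuracy = 26 / 29 = 26/29

26/29


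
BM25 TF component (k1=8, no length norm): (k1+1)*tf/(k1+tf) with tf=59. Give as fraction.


BM25 TF component = (k1+1)*tf / (k1+tf)
k1 = 8, tf = 59
Numerator = (8+1)*59 = 531
Denominator = 8 + 59 = 67
= 531/67 = 531/67

531/67


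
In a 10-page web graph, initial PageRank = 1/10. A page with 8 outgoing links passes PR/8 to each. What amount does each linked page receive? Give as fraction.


Initial PR = 1/10 = 1/10
Outlinks = 8
Contribution per link = PR / outlinks
= 1/10 / 8
= 1/80

1/80


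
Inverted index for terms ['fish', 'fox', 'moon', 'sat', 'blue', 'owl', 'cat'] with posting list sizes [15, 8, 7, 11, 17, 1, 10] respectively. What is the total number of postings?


Summing posting list sizes:
'fish': 15 postings
'fox': 8 postings
'moon': 7 postings
'sat': 11 postings
'blue': 17 postings
'owl': 1 postings
'cat': 10 postings
Total = 15 + 8 + 7 + 11 + 17 + 1 + 10 = 69

69


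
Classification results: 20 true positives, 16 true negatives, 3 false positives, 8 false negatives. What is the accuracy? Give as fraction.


Accuracy = (TP + TN) / (TP + TN + FP + FN)
TP + TN = 20 + 16 = 36
Total = 20 + 16 + 3 + 8 = 47
Accuracy = 36 / 47 = 36/47

36/47


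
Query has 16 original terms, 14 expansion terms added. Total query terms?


Original terms: 16
Expansion terms: 14
Total = 16 + 14 = 30

30


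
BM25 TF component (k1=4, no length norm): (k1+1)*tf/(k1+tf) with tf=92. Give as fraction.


BM25 TF component = (k1+1)*tf / (k1+tf)
k1 = 4, tf = 92
Numerator = (4+1)*92 = 460
Denominator = 4 + 92 = 96
= 460/96 = 115/24

115/24


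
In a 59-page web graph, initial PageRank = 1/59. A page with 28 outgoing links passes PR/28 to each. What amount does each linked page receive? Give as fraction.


Initial PR = 1/59 = 1/59
Outlinks = 28
Contribution per link = PR / outlinks
= 1/59 / 28
= 1/1652

1/1652


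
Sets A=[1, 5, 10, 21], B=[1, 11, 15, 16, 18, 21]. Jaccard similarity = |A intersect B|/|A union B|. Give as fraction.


A intersect B = [1, 21]
|A intersect B| = 2
A union B = [1, 5, 10, 11, 15, 16, 18, 21]
|A union B| = 8
Jaccard = 2/8 = 1/4

1/4


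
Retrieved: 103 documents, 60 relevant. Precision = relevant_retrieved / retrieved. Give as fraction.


Precision = relevant_retrieved / total_retrieved
= 60 / 103
= 60 / (60 + 43)
= 60/103

60/103


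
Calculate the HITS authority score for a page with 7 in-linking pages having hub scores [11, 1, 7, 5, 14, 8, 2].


Authority = sum of hub scores of in-linkers
In-link 1: hub score = 11
In-link 2: hub score = 1
In-link 3: hub score = 7
In-link 4: hub score = 5
In-link 5: hub score = 14
In-link 6: hub score = 8
In-link 7: hub score = 2
Authority = 11 + 1 + 7 + 5 + 14 + 8 + 2 = 48

48


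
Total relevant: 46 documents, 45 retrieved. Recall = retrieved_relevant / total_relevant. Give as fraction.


Recall = retrieved_relevant / total_relevant
= 45 / 46
= 45 / (45 + 1)
= 45/46

45/46


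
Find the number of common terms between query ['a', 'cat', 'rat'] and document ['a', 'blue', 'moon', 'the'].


Query terms: ['a', 'cat', 'rat']
Document terms: ['a', 'blue', 'moon', 'the']
Common terms: ['a']
Overlap count = 1

1


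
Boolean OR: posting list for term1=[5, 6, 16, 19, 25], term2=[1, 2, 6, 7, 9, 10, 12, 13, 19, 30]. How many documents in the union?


Boolean OR: find union of posting lists
term1 docs: [5, 6, 16, 19, 25]
term2 docs: [1, 2, 6, 7, 9, 10, 12, 13, 19, 30]
Union: [1, 2, 5, 6, 7, 9, 10, 12, 13, 16, 19, 25, 30]
|union| = 13

13


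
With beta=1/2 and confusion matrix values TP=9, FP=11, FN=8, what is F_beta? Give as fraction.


P = TP/(TP+FP) = 9/20 = 9/20
R = TP/(TP+FN) = 9/17 = 9/17
beta^2 = 1/2^2 = 1/4
(1 + beta^2) = 5/4
Numerator = (1+beta^2)*P*R = 81/272
Denominator = beta^2*P + R = 9/80 + 9/17 = 873/1360
F_beta = 45/97

45/97


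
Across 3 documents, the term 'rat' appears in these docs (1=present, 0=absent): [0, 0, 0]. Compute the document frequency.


Checking each document for 'rat':
Doc 1: absent
Doc 2: absent
Doc 3: absent
df = sum of presences = 0 + 0 + 0 = 0

0


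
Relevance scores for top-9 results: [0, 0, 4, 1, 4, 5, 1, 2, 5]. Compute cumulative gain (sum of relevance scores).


Cumulative Gain = sum of relevance scores
Position 1: rel=0, running sum=0
Position 2: rel=0, running sum=0
Position 3: rel=4, running sum=4
Position 4: rel=1, running sum=5
Position 5: rel=4, running sum=9
Position 6: rel=5, running sum=14
Position 7: rel=1, running sum=15
Position 8: rel=2, running sum=17
Position 9: rel=5, running sum=22
CG = 22

22


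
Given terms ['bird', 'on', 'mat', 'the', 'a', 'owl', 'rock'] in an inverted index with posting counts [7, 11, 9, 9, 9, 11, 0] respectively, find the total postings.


Summing posting list sizes:
'bird': 7 postings
'on': 11 postings
'mat': 9 postings
'the': 9 postings
'a': 9 postings
'owl': 11 postings
'rock': 0 postings
Total = 7 + 11 + 9 + 9 + 9 + 11 + 0 = 56

56


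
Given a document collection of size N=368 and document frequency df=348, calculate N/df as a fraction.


IDF ratio = N / df
= 368 / 348
= 92/87

92/87


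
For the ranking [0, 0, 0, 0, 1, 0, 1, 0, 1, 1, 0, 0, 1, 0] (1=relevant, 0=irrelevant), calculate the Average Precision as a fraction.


Computing P@k for each relevant position:
Position 1: not relevant
Position 2: not relevant
Position 3: not relevant
Position 4: not relevant
Position 5: relevant, P@5 = 1/5 = 1/5
Position 6: not relevant
Position 7: relevant, P@7 = 2/7 = 2/7
Position 8: not relevant
Position 9: relevant, P@9 = 3/9 = 1/3
Position 10: relevant, P@10 = 4/10 = 2/5
Position 11: not relevant
Position 12: not relevant
Position 13: relevant, P@13 = 5/13 = 5/13
Position 14: not relevant
Sum of P@k = 1/5 + 2/7 + 1/3 + 2/5 + 5/13 = 2189/1365
AP = 2189/1365 / 5 = 2189/6825

2189/6825


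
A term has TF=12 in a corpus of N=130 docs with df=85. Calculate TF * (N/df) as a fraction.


TF * (N/df)
= 12 * (130/85)
= 12 * 26/17
= 312/17

312/17


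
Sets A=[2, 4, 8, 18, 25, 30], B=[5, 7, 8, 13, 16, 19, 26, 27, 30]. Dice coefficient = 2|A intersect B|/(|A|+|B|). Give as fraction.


A intersect B = [8, 30]
|A intersect B| = 2
|A| = 6, |B| = 9
Dice = 2*2 / (6+9)
= 4 / 15 = 4/15

4/15


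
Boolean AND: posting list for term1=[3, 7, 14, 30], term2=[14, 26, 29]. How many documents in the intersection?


Boolean AND: find intersection of posting lists
term1 docs: [3, 7, 14, 30]
term2 docs: [14, 26, 29]
Intersection: [14]
|intersection| = 1

1


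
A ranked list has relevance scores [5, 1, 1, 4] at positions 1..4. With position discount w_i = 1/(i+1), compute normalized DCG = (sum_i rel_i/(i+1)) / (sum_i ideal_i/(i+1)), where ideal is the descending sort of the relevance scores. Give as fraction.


Position discount weights w_i = 1/(i+1) for i=1..4:
Weights = [1/2, 1/3, 1/4, 1/5]
Actual relevance: [5, 1, 1, 4]
DCG = 5/2 + 1/3 + 1/4 + 4/5 = 233/60
Ideal relevance (sorted desc): [5, 4, 1, 1]
Ideal DCG = 5/2 + 4/3 + 1/4 + 1/5 = 257/60
nDCG = DCG / ideal_DCG = 233/60 / 257/60 = 233/257

233/257


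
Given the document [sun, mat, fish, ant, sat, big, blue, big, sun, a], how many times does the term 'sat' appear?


Document has 10 words
Scanning for 'sat':
Found at positions: [4]
Count = 1

1


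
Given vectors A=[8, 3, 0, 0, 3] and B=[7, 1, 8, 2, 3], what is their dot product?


Dot product = sum of element-wise products
A[0]*B[0] = 8*7 = 56
A[1]*B[1] = 3*1 = 3
A[2]*B[2] = 0*8 = 0
A[3]*B[3] = 0*2 = 0
A[4]*B[4] = 3*3 = 9
Sum = 56 + 3 + 0 + 0 + 9 = 68

68


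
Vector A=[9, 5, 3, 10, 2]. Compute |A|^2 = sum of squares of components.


|A|^2 = sum of squared components
A[0]^2 = 9^2 = 81
A[1]^2 = 5^2 = 25
A[2]^2 = 3^2 = 9
A[3]^2 = 10^2 = 100
A[4]^2 = 2^2 = 4
Sum = 81 + 25 + 9 + 100 + 4 = 219

219


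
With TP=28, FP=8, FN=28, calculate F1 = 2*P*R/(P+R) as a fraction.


F1 = 2 * P * R / (P + R)
P = TP/(TP+FP) = 28/36 = 7/9
R = TP/(TP+FN) = 28/56 = 1/2
2 * P * R = 2 * 7/9 * 1/2 = 7/9
P + R = 7/9 + 1/2 = 23/18
F1 = 7/9 / 23/18 = 14/23

14/23


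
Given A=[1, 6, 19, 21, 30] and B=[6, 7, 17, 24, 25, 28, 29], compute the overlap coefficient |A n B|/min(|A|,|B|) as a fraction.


A intersect B = [6]
|A intersect B| = 1
min(|A|, |B|) = min(5, 7) = 5
Overlap = 1 / 5 = 1/5

1/5


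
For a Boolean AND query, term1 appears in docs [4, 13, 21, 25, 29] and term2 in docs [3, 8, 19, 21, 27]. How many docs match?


Boolean AND: find intersection of posting lists
term1 docs: [4, 13, 21, 25, 29]
term2 docs: [3, 8, 19, 21, 27]
Intersection: [21]
|intersection| = 1

1


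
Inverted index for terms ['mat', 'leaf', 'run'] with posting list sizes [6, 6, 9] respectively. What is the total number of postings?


Summing posting list sizes:
'mat': 6 postings
'leaf': 6 postings
'run': 9 postings
Total = 6 + 6 + 9 = 21

21


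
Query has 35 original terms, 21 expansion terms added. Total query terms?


Original terms: 35
Expansion terms: 21
Total = 35 + 21 = 56

56


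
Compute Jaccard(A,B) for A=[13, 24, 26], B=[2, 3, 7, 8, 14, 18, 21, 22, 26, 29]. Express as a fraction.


A intersect B = [26]
|A intersect B| = 1
A union B = [2, 3, 7, 8, 13, 14, 18, 21, 22, 24, 26, 29]
|A union B| = 12
Jaccard = 1/12 = 1/12

1/12


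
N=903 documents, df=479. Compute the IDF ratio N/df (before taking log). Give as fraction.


IDF ratio = N / df
= 903 / 479
= 903/479

903/479


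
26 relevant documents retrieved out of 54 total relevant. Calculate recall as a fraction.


Recall = retrieved_relevant / total_relevant
= 26 / 54
= 26 / (26 + 28)
= 13/27

13/27


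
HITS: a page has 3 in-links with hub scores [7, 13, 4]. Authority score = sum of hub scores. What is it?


Authority = sum of hub scores of in-linkers
In-link 1: hub score = 7
In-link 2: hub score = 13
In-link 3: hub score = 4
Authority = 7 + 13 + 4 = 24

24


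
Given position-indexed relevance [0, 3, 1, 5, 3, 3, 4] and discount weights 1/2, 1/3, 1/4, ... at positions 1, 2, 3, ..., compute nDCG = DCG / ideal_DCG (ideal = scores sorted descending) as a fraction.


Position discount weights w_i = 1/(i+1) for i=1..7:
Weights = [1/2, 1/3, 1/4, 1/5, 1/6, 1/7, 1/8]
Actual relevance: [0, 3, 1, 5, 3, 3, 4]
DCG = 0/2 + 3/3 + 1/4 + 5/5 + 3/6 + 3/7 + 4/8 = 103/28
Ideal relevance (sorted desc): [5, 4, 3, 3, 3, 1, 0]
Ideal DCG = 5/2 + 4/3 + 3/4 + 3/5 + 3/6 + 1/7 + 0/8 = 2447/420
nDCG = DCG / ideal_DCG = 103/28 / 2447/420 = 1545/2447

1545/2447


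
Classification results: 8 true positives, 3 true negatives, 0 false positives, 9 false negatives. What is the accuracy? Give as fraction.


Accuracy = (TP + TN) / (TP + TN + FP + FN)
TP + TN = 8 + 3 = 11
Total = 8 + 3 + 0 + 9 = 20
Accuracy = 11 / 20 = 11/20

11/20


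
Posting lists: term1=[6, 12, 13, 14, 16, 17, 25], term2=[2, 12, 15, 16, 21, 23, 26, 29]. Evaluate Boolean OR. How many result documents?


Boolean OR: find union of posting lists
term1 docs: [6, 12, 13, 14, 16, 17, 25]
term2 docs: [2, 12, 15, 16, 21, 23, 26, 29]
Union: [2, 6, 12, 13, 14, 15, 16, 17, 21, 23, 25, 26, 29]
|union| = 13

13


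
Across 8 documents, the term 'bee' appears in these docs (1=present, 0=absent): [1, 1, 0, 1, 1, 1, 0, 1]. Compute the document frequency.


Checking each document for 'bee':
Doc 1: present
Doc 2: present
Doc 3: absent
Doc 4: present
Doc 5: present
Doc 6: present
Doc 7: absent
Doc 8: present
df = sum of presences = 1 + 1 + 0 + 1 + 1 + 1 + 0 + 1 = 6

6


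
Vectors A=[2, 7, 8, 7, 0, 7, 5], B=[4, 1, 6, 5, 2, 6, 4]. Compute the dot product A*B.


Dot product = sum of element-wise products
A[0]*B[0] = 2*4 = 8
A[1]*B[1] = 7*1 = 7
A[2]*B[2] = 8*6 = 48
A[3]*B[3] = 7*5 = 35
A[4]*B[4] = 0*2 = 0
A[5]*B[5] = 7*6 = 42
A[6]*B[6] = 5*4 = 20
Sum = 8 + 7 + 48 + 35 + 0 + 42 + 20 = 160

160


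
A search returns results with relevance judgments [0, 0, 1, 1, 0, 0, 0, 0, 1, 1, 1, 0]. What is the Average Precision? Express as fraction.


Computing P@k for each relevant position:
Position 1: not relevant
Position 2: not relevant
Position 3: relevant, P@3 = 1/3 = 1/3
Position 4: relevant, P@4 = 2/4 = 1/2
Position 5: not relevant
Position 6: not relevant
Position 7: not relevant
Position 8: not relevant
Position 9: relevant, P@9 = 3/9 = 1/3
Position 10: relevant, P@10 = 4/10 = 2/5
Position 11: relevant, P@11 = 5/11 = 5/11
Position 12: not relevant
Sum of P@k = 1/3 + 1/2 + 1/3 + 2/5 + 5/11 = 667/330
AP = 667/330 / 5 = 667/1650

667/1650


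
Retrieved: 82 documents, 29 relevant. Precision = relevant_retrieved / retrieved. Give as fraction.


Precision = relevant_retrieved / total_retrieved
= 29 / 82
= 29 / (29 + 53)
= 29/82

29/82


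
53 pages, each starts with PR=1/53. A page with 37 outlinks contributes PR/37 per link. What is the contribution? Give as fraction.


Initial PR = 1/53 = 1/53
Outlinks = 37
Contribution per link = PR / outlinks
= 1/53 / 37
= 1/1961

1/1961


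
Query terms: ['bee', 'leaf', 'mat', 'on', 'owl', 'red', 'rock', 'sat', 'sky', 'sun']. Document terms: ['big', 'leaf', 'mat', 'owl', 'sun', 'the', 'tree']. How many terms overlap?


Query terms: ['bee', 'leaf', 'mat', 'on', 'owl', 'red', 'rock', 'sat', 'sky', 'sun']
Document terms: ['big', 'leaf', 'mat', 'owl', 'sun', 'the', 'tree']
Common terms: ['leaf', 'mat', 'owl', 'sun']
Overlap count = 4

4


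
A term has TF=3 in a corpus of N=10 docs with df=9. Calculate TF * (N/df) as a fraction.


TF * (N/df)
= 3 * (10/9)
= 3 * 10/9
= 10/3

10/3


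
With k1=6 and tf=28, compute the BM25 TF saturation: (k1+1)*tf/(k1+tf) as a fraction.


BM25 TF component = (k1+1)*tf / (k1+tf)
k1 = 6, tf = 28
Numerator = (6+1)*28 = 196
Denominator = 6 + 28 = 34
= 196/34 = 98/17

98/17


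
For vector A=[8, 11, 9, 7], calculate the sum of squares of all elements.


|A|^2 = sum of squared components
A[0]^2 = 8^2 = 64
A[1]^2 = 11^2 = 121
A[2]^2 = 9^2 = 81
A[3]^2 = 7^2 = 49
Sum = 64 + 121 + 81 + 49 = 315

315


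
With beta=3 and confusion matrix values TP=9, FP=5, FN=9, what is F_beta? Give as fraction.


P = TP/(TP+FP) = 9/14 = 9/14
R = TP/(TP+FN) = 9/18 = 1/2
beta^2 = 3^2 = 9
(1 + beta^2) = 10
Numerator = (1+beta^2)*P*R = 45/14
Denominator = beta^2*P + R = 81/14 + 1/2 = 44/7
F_beta = 45/88

45/88


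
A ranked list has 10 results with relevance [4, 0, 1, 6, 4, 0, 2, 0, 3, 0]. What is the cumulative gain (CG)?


Cumulative Gain = sum of relevance scores
Position 1: rel=4, running sum=4
Position 2: rel=0, running sum=4
Position 3: rel=1, running sum=5
Position 4: rel=6, running sum=11
Position 5: rel=4, running sum=15
Position 6: rel=0, running sum=15
Position 7: rel=2, running sum=17
Position 8: rel=0, running sum=17
Position 9: rel=3, running sum=20
Position 10: rel=0, running sum=20
CG = 20

20


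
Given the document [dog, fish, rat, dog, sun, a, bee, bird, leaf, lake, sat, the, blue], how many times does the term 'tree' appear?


Document has 13 words
Scanning for 'tree':
Term not found in document
Count = 0

0


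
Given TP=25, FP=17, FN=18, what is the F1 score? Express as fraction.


F1 = 2 * P * R / (P + R)
P = TP/(TP+FP) = 25/42 = 25/42
R = TP/(TP+FN) = 25/43 = 25/43
2 * P * R = 2 * 25/42 * 25/43 = 625/903
P + R = 25/42 + 25/43 = 2125/1806
F1 = 625/903 / 2125/1806 = 10/17

10/17


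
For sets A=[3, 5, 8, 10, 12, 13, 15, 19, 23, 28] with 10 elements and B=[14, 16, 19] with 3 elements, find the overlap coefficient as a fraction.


A intersect B = [19]
|A intersect B| = 1
min(|A|, |B|) = min(10, 3) = 3
Overlap = 1 / 3 = 1/3

1/3


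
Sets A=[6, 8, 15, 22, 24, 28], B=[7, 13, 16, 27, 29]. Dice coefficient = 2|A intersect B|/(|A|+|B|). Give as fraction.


A intersect B = []
|A intersect B| = 0
|A| = 6, |B| = 5
Dice = 2*0 / (6+5)
= 0 / 11 = 0

0


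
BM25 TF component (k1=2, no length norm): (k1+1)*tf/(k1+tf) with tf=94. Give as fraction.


BM25 TF component = (k1+1)*tf / (k1+tf)
k1 = 2, tf = 94
Numerator = (2+1)*94 = 282
Denominator = 2 + 94 = 96
= 282/96 = 47/16

47/16


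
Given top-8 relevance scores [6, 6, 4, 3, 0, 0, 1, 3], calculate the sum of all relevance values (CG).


Cumulative Gain = sum of relevance scores
Position 1: rel=6, running sum=6
Position 2: rel=6, running sum=12
Position 3: rel=4, running sum=16
Position 4: rel=3, running sum=19
Position 5: rel=0, running sum=19
Position 6: rel=0, running sum=19
Position 7: rel=1, running sum=20
Position 8: rel=3, running sum=23
CG = 23

23


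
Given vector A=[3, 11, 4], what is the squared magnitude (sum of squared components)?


|A|^2 = sum of squared components
A[0]^2 = 3^2 = 9
A[1]^2 = 11^2 = 121
A[2]^2 = 4^2 = 16
Sum = 9 + 121 + 16 = 146

146


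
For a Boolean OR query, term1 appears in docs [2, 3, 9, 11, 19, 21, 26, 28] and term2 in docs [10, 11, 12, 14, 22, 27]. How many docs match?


Boolean OR: find union of posting lists
term1 docs: [2, 3, 9, 11, 19, 21, 26, 28]
term2 docs: [10, 11, 12, 14, 22, 27]
Union: [2, 3, 9, 10, 11, 12, 14, 19, 21, 22, 26, 27, 28]
|union| = 13

13


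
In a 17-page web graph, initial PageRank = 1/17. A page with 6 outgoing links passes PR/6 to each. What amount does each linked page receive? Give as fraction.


Initial PR = 1/17 = 1/17
Outlinks = 6
Contribution per link = PR / outlinks
= 1/17 / 6
= 1/102

1/102


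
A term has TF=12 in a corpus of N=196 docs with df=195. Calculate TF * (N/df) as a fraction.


TF * (N/df)
= 12 * (196/195)
= 12 * 196/195
= 784/65

784/65


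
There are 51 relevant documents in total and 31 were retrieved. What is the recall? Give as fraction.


Recall = retrieved_relevant / total_relevant
= 31 / 51
= 31 / (31 + 20)
= 31/51

31/51


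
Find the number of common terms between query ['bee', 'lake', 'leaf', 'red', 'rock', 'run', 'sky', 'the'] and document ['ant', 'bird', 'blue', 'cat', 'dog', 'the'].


Query terms: ['bee', 'lake', 'leaf', 'red', 'rock', 'run', 'sky', 'the']
Document terms: ['ant', 'bird', 'blue', 'cat', 'dog', 'the']
Common terms: ['the']
Overlap count = 1

1


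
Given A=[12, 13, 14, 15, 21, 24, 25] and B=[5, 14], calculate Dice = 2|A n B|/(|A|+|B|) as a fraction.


A intersect B = [14]
|A intersect B| = 1
|A| = 7, |B| = 2
Dice = 2*1 / (7+2)
= 2 / 9 = 2/9

2/9


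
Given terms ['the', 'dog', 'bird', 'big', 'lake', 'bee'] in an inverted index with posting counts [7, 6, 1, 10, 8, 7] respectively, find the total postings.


Summing posting list sizes:
'the': 7 postings
'dog': 6 postings
'bird': 1 postings
'big': 10 postings
'lake': 8 postings
'bee': 7 postings
Total = 7 + 6 + 1 + 10 + 8 + 7 = 39

39


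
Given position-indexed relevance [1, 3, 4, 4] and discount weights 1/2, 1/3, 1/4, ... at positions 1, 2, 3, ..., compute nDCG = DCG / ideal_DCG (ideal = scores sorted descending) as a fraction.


Position discount weights w_i = 1/(i+1) for i=1..4:
Weights = [1/2, 1/3, 1/4, 1/5]
Actual relevance: [1, 3, 4, 4]
DCG = 1/2 + 3/3 + 4/4 + 4/5 = 33/10
Ideal relevance (sorted desc): [4, 4, 3, 1]
Ideal DCG = 4/2 + 4/3 + 3/4 + 1/5 = 257/60
nDCG = DCG / ideal_DCG = 33/10 / 257/60 = 198/257

198/257


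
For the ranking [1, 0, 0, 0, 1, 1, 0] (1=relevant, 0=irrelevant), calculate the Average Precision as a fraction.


Computing P@k for each relevant position:
Position 1: relevant, P@1 = 1/1 = 1
Position 2: not relevant
Position 3: not relevant
Position 4: not relevant
Position 5: relevant, P@5 = 2/5 = 2/5
Position 6: relevant, P@6 = 3/6 = 1/2
Position 7: not relevant
Sum of P@k = 1 + 2/5 + 1/2 = 19/10
AP = 19/10 / 3 = 19/30

19/30


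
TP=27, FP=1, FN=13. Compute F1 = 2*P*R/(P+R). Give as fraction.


F1 = 2 * P * R / (P + R)
P = TP/(TP+FP) = 27/28 = 27/28
R = TP/(TP+FN) = 27/40 = 27/40
2 * P * R = 2 * 27/28 * 27/40 = 729/560
P + R = 27/28 + 27/40 = 459/280
F1 = 729/560 / 459/280 = 27/34

27/34


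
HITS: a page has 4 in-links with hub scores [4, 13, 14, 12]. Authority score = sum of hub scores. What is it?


Authority = sum of hub scores of in-linkers
In-link 1: hub score = 4
In-link 2: hub score = 13
In-link 3: hub score = 14
In-link 4: hub score = 12
Authority = 4 + 13 + 14 + 12 = 43

43


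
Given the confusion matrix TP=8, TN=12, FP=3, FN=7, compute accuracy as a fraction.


Accuracy = (TP + TN) / (TP + TN + FP + FN)
TP + TN = 8 + 12 = 20
Total = 8 + 12 + 3 + 7 = 30
Accuracy = 20 / 30 = 2/3

2/3


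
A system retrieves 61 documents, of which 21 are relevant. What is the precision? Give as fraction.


Precision = relevant_retrieved / total_retrieved
= 21 / 61
= 21 / (21 + 40)
= 21/61

21/61


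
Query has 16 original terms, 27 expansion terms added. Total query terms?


Original terms: 16
Expansion terms: 27
Total = 16 + 27 = 43

43


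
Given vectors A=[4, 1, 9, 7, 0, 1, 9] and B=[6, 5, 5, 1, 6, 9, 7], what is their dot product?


Dot product = sum of element-wise products
A[0]*B[0] = 4*6 = 24
A[1]*B[1] = 1*5 = 5
A[2]*B[2] = 9*5 = 45
A[3]*B[3] = 7*1 = 7
A[4]*B[4] = 0*6 = 0
A[5]*B[5] = 1*9 = 9
A[6]*B[6] = 9*7 = 63
Sum = 24 + 5 + 45 + 7 + 0 + 9 + 63 = 153

153


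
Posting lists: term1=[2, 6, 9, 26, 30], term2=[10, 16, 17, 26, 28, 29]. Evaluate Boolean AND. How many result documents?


Boolean AND: find intersection of posting lists
term1 docs: [2, 6, 9, 26, 30]
term2 docs: [10, 16, 17, 26, 28, 29]
Intersection: [26]
|intersection| = 1

1


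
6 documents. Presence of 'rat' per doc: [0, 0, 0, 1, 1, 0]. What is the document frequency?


Checking each document for 'rat':
Doc 1: absent
Doc 2: absent
Doc 3: absent
Doc 4: present
Doc 5: present
Doc 6: absent
df = sum of presences = 0 + 0 + 0 + 1 + 1 + 0 = 2

2


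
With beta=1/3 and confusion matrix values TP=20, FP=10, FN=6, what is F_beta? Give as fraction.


P = TP/(TP+FP) = 20/30 = 2/3
R = TP/(TP+FN) = 20/26 = 10/13
beta^2 = 1/3^2 = 1/9
(1 + beta^2) = 10/9
Numerator = (1+beta^2)*P*R = 200/351
Denominator = beta^2*P + R = 2/27 + 10/13 = 296/351
F_beta = 25/37

25/37


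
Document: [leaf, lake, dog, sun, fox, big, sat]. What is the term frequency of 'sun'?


Document has 7 words
Scanning for 'sun':
Found at positions: [3]
Count = 1

1


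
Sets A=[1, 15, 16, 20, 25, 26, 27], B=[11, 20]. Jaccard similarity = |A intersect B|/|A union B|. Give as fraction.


A intersect B = [20]
|A intersect B| = 1
A union B = [1, 11, 15, 16, 20, 25, 26, 27]
|A union B| = 8
Jaccard = 1/8 = 1/8

1/8


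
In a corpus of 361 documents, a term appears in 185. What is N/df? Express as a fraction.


IDF ratio = N / df
= 361 / 185
= 361/185

361/185


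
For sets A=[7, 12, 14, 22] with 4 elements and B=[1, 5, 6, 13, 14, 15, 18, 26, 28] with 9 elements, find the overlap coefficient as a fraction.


A intersect B = [14]
|A intersect B| = 1
min(|A|, |B|) = min(4, 9) = 4
Overlap = 1 / 4 = 1/4

1/4


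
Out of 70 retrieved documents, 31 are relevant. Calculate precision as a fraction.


Precision = relevant_retrieved / total_retrieved
= 31 / 70
= 31 / (31 + 39)
= 31/70

31/70


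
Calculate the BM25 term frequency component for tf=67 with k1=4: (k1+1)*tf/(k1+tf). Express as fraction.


BM25 TF component = (k1+1)*tf / (k1+tf)
k1 = 4, tf = 67
Numerator = (4+1)*67 = 335
Denominator = 4 + 67 = 71
= 335/71 = 335/71

335/71


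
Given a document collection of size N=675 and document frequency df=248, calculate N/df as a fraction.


IDF ratio = N / df
= 675 / 248
= 675/248

675/248


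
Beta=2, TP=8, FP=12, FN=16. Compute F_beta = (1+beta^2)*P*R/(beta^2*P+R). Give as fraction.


P = TP/(TP+FP) = 8/20 = 2/5
R = TP/(TP+FN) = 8/24 = 1/3
beta^2 = 2^2 = 4
(1 + beta^2) = 5
Numerator = (1+beta^2)*P*R = 2/3
Denominator = beta^2*P + R = 8/5 + 1/3 = 29/15
F_beta = 10/29

10/29


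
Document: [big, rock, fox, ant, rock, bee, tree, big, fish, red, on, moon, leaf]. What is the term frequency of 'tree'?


Document has 13 words
Scanning for 'tree':
Found at positions: [6]
Count = 1

1


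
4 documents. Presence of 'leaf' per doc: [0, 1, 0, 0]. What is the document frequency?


Checking each document for 'leaf':
Doc 1: absent
Doc 2: present
Doc 3: absent
Doc 4: absent
df = sum of presences = 0 + 1 + 0 + 0 = 1

1


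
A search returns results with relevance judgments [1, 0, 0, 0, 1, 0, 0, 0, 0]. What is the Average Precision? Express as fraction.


Computing P@k for each relevant position:
Position 1: relevant, P@1 = 1/1 = 1
Position 2: not relevant
Position 3: not relevant
Position 4: not relevant
Position 5: relevant, P@5 = 2/5 = 2/5
Position 6: not relevant
Position 7: not relevant
Position 8: not relevant
Position 9: not relevant
Sum of P@k = 1 + 2/5 = 7/5
AP = 7/5 / 2 = 7/10

7/10


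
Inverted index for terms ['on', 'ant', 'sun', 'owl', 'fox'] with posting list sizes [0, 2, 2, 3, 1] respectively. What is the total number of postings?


Summing posting list sizes:
'on': 0 postings
'ant': 2 postings
'sun': 2 postings
'owl': 3 postings
'fox': 1 postings
Total = 0 + 2 + 2 + 3 + 1 = 8

8


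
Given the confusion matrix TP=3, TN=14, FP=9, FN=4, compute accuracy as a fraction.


Accuracy = (TP + TN) / (TP + TN + FP + FN)
TP + TN = 3 + 14 = 17
Total = 3 + 14 + 9 + 4 = 30
Accuracy = 17 / 30 = 17/30

17/30


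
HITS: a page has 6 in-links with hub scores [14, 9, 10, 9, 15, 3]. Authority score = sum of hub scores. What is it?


Authority = sum of hub scores of in-linkers
In-link 1: hub score = 14
In-link 2: hub score = 9
In-link 3: hub score = 10
In-link 4: hub score = 9
In-link 5: hub score = 15
In-link 6: hub score = 3
Authority = 14 + 9 + 10 + 9 + 15 + 3 = 60

60


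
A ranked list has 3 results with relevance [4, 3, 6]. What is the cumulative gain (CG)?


Cumulative Gain = sum of relevance scores
Position 1: rel=4, running sum=4
Position 2: rel=3, running sum=7
Position 3: rel=6, running sum=13
CG = 13

13


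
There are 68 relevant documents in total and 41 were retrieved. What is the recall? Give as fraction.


Recall = retrieved_relevant / total_relevant
= 41 / 68
= 41 / (41 + 27)
= 41/68

41/68


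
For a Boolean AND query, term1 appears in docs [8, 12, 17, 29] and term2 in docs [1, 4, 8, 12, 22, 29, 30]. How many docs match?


Boolean AND: find intersection of posting lists
term1 docs: [8, 12, 17, 29]
term2 docs: [1, 4, 8, 12, 22, 29, 30]
Intersection: [8, 12, 29]
|intersection| = 3

3


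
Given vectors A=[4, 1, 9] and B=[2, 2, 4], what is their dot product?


Dot product = sum of element-wise products
A[0]*B[0] = 4*2 = 8
A[1]*B[1] = 1*2 = 2
A[2]*B[2] = 9*4 = 36
Sum = 8 + 2 + 36 = 46

46


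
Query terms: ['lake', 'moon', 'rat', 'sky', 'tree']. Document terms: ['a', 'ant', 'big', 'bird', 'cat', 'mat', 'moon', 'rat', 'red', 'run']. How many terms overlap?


Query terms: ['lake', 'moon', 'rat', 'sky', 'tree']
Document terms: ['a', 'ant', 'big', 'bird', 'cat', 'mat', 'moon', 'rat', 'red', 'run']
Common terms: ['moon', 'rat']
Overlap count = 2

2


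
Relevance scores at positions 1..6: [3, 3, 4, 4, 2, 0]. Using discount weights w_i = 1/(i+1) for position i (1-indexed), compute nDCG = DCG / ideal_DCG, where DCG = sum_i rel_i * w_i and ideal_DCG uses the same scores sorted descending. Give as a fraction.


Position discount weights w_i = 1/(i+1) for i=1..6:
Weights = [1/2, 1/3, 1/4, 1/5, 1/6, 1/7]
Actual relevance: [3, 3, 4, 4, 2, 0]
DCG = 3/2 + 3/3 + 4/4 + 4/5 + 2/6 + 0/7 = 139/30
Ideal relevance (sorted desc): [4, 4, 3, 3, 2, 0]
Ideal DCG = 4/2 + 4/3 + 3/4 + 3/5 + 2/6 + 0/7 = 301/60
nDCG = DCG / ideal_DCG = 139/30 / 301/60 = 278/301

278/301


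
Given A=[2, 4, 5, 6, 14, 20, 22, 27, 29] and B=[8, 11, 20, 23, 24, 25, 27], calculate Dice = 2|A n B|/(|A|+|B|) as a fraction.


A intersect B = [20, 27]
|A intersect B| = 2
|A| = 9, |B| = 7
Dice = 2*2 / (9+7)
= 4 / 16 = 1/4

1/4


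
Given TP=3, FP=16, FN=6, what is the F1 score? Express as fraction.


F1 = 2 * P * R / (P + R)
P = TP/(TP+FP) = 3/19 = 3/19
R = TP/(TP+FN) = 3/9 = 1/3
2 * P * R = 2 * 3/19 * 1/3 = 2/19
P + R = 3/19 + 1/3 = 28/57
F1 = 2/19 / 28/57 = 3/14

3/14


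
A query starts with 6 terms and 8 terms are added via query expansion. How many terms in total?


Original terms: 6
Expansion terms: 8
Total = 6 + 8 = 14

14


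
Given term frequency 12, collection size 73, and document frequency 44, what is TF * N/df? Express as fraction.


TF * (N/df)
= 12 * (73/44)
= 12 * 73/44
= 219/11

219/11


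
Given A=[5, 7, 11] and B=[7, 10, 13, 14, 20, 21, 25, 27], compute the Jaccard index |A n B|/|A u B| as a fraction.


A intersect B = [7]
|A intersect B| = 1
A union B = [5, 7, 10, 11, 13, 14, 20, 21, 25, 27]
|A union B| = 10
Jaccard = 1/10 = 1/10

1/10


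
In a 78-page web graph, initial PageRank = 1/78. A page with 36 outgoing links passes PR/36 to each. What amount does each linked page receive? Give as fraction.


Initial PR = 1/78 = 1/78
Outlinks = 36
Contribution per link = PR / outlinks
= 1/78 / 36
= 1/2808

1/2808


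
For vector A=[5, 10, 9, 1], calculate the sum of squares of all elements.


|A|^2 = sum of squared components
A[0]^2 = 5^2 = 25
A[1]^2 = 10^2 = 100
A[2]^2 = 9^2 = 81
A[3]^2 = 1^2 = 1
Sum = 25 + 100 + 81 + 1 = 207

207


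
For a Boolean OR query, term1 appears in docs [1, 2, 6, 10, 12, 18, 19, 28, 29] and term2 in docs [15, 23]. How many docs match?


Boolean OR: find union of posting lists
term1 docs: [1, 2, 6, 10, 12, 18, 19, 28, 29]
term2 docs: [15, 23]
Union: [1, 2, 6, 10, 12, 15, 18, 19, 23, 28, 29]
|union| = 11

11


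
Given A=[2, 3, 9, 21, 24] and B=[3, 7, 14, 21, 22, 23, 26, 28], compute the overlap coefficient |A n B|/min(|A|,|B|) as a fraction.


A intersect B = [3, 21]
|A intersect B| = 2
min(|A|, |B|) = min(5, 8) = 5
Overlap = 2 / 5 = 2/5

2/5


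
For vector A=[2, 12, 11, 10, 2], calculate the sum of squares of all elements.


|A|^2 = sum of squared components
A[0]^2 = 2^2 = 4
A[1]^2 = 12^2 = 144
A[2]^2 = 11^2 = 121
A[3]^2 = 10^2 = 100
A[4]^2 = 2^2 = 4
Sum = 4 + 144 + 121 + 100 + 4 = 373

373


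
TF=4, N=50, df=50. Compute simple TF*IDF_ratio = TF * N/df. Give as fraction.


TF * (N/df)
= 4 * (50/50)
= 4 * 1
= 4

4


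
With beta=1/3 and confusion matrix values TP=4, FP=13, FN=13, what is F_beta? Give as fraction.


P = TP/(TP+FP) = 4/17 = 4/17
R = TP/(TP+FN) = 4/17 = 4/17
beta^2 = 1/3^2 = 1/9
(1 + beta^2) = 10/9
Numerator = (1+beta^2)*P*R = 160/2601
Denominator = beta^2*P + R = 4/153 + 4/17 = 40/153
F_beta = 4/17

4/17


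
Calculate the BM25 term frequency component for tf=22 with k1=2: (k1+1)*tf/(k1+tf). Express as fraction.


BM25 TF component = (k1+1)*tf / (k1+tf)
k1 = 2, tf = 22
Numerator = (2+1)*22 = 66
Denominator = 2 + 22 = 24
= 66/24 = 11/4

11/4


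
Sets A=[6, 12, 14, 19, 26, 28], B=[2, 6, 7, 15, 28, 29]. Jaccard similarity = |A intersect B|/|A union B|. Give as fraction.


A intersect B = [6, 28]
|A intersect B| = 2
A union B = [2, 6, 7, 12, 14, 15, 19, 26, 28, 29]
|A union B| = 10
Jaccard = 2/10 = 1/5

1/5


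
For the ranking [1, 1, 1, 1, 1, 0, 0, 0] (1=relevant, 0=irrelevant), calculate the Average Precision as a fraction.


Computing P@k for each relevant position:
Position 1: relevant, P@1 = 1/1 = 1
Position 2: relevant, P@2 = 2/2 = 1
Position 3: relevant, P@3 = 3/3 = 1
Position 4: relevant, P@4 = 4/4 = 1
Position 5: relevant, P@5 = 5/5 = 1
Position 6: not relevant
Position 7: not relevant
Position 8: not relevant
Sum of P@k = 1 + 1 + 1 + 1 + 1 = 5
AP = 5 / 5 = 1

1


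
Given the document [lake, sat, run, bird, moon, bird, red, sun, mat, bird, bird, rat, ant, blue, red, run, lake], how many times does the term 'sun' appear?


Document has 17 words
Scanning for 'sun':
Found at positions: [7]
Count = 1

1


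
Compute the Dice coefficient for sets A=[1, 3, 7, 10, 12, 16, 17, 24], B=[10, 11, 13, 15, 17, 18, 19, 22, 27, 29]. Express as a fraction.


A intersect B = [10, 17]
|A intersect B| = 2
|A| = 8, |B| = 10
Dice = 2*2 / (8+10)
= 4 / 18 = 2/9

2/9


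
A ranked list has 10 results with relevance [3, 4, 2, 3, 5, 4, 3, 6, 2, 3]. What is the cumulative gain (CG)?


Cumulative Gain = sum of relevance scores
Position 1: rel=3, running sum=3
Position 2: rel=4, running sum=7
Position 3: rel=2, running sum=9
Position 4: rel=3, running sum=12
Position 5: rel=5, running sum=17
Position 6: rel=4, running sum=21
Position 7: rel=3, running sum=24
Position 8: rel=6, running sum=30
Position 9: rel=2, running sum=32
Position 10: rel=3, running sum=35
CG = 35

35


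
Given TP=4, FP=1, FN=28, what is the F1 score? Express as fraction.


F1 = 2 * P * R / (P + R)
P = TP/(TP+FP) = 4/5 = 4/5
R = TP/(TP+FN) = 4/32 = 1/8
2 * P * R = 2 * 4/5 * 1/8 = 1/5
P + R = 4/5 + 1/8 = 37/40
F1 = 1/5 / 37/40 = 8/37

8/37


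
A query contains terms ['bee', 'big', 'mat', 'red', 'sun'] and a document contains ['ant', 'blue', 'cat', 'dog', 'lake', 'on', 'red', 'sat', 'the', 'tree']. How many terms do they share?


Query terms: ['bee', 'big', 'mat', 'red', 'sun']
Document terms: ['ant', 'blue', 'cat', 'dog', 'lake', 'on', 'red', 'sat', 'the', 'tree']
Common terms: ['red']
Overlap count = 1

1


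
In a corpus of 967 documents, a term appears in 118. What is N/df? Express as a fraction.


IDF ratio = N / df
= 967 / 118
= 967/118

967/118


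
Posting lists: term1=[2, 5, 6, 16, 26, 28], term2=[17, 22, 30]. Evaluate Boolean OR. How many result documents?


Boolean OR: find union of posting lists
term1 docs: [2, 5, 6, 16, 26, 28]
term2 docs: [17, 22, 30]
Union: [2, 5, 6, 16, 17, 22, 26, 28, 30]
|union| = 9

9


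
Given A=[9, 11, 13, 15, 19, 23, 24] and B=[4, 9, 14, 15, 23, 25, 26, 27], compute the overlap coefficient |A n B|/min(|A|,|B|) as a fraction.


A intersect B = [9, 15, 23]
|A intersect B| = 3
min(|A|, |B|) = min(7, 8) = 7
Overlap = 3 / 7 = 3/7

3/7
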